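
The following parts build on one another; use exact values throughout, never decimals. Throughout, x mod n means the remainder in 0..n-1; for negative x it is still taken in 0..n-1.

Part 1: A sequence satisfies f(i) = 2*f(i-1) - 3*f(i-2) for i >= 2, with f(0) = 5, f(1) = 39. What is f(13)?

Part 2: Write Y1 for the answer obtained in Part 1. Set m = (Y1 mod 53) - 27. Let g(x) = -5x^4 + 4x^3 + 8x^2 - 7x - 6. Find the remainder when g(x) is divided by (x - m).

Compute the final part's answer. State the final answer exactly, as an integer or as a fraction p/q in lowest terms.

Part 1: f(2) = 2*(39) - 3*(5) = 63; iterating: f(2)=63, f(3)=9, f(4)=-171, f(5)=-369, f(6)=-225, f(7)=657, f(8)=1989, f(9)=2007, f(10)=-1953, f(11)=-9927, f(12)=-13995, f(13)=1791; answer 1791
Part 2: Y1 = 1791; m = 15; remainder = value at the root: -5*(15)^4 + 4*(15)^3 + 8*(15)^2 - 7*(15)^1 - 6 = (-253125) + (13500) + (1800) + (-105) + (-6) = -237936; answer -237936

-237936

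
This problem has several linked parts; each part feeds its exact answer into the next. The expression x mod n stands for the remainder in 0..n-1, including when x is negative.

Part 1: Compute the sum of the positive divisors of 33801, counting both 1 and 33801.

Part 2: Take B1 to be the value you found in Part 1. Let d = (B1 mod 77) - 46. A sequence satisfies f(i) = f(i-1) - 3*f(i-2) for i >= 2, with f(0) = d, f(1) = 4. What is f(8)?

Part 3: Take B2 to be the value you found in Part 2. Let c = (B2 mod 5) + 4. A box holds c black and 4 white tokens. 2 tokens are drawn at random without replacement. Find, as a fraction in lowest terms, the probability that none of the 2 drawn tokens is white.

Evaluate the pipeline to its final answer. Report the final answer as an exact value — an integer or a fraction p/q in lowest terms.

3/14

Part 1: 33801 = 3 * 19 * 593; sigma = (1 + 3) * (1 + 19) * (1 + 593) = 4 * 20 * 594 = 47520; answer 47520
Part 2: B1 = 47520; d = -35; f(2) = 1*(4) - 3*(-35) = 109; iterating: f(2)=109, f(3)=97, f(4)=-230, f(5)=-521, f(6)=169, f(7)=1732, f(8)=1225; answer 1225
Part 3: B2 = 1225; c = 4; total draws C(8,2) = 28; favorable C(4,2) = 6; P = 3/14; answer 3/14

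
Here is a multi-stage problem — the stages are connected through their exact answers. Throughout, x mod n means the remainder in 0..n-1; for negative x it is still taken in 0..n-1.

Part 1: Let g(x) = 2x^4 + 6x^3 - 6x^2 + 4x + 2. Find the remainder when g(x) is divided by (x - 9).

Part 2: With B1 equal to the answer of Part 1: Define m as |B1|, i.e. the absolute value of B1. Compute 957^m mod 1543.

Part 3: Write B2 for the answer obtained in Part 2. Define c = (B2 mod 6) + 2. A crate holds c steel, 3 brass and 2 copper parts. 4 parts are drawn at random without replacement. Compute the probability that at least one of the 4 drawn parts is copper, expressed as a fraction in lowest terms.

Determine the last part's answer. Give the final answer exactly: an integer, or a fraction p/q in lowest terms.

Part 1: remainder = value at the root: 2*(9)^4 + 6*(9)^3 - 6*(9)^2 + 4*(9)^1 + 2 = (13122) + (4374) + (-486) + (36) + (2) = 17048; answer 17048
Part 2: B1 = 17048; m = 17048; squarings mod 1543: 957^1=957, 957^2=850, 957^4=376, 957^8=963, 957^16=26, 957^32=676, 957^64=248, 957^128=1327, 957^256=366, 957^512=1258, 957^1024=989, 957^2048=1402, 957^4096=1365, 957^8192=824, 957^16384=56; 957^17048 = 957^8 * 957^16 * 957^128 * 957^512 * 957^16384 = 919 (mod 1543); answer 919
Part 3: B2 = 919; c = 3; total draws C(8,4) = 70; complement C(6,4) = 15; favorable 70 - 15 = 55; P = 11/14; answer 11/14

11/14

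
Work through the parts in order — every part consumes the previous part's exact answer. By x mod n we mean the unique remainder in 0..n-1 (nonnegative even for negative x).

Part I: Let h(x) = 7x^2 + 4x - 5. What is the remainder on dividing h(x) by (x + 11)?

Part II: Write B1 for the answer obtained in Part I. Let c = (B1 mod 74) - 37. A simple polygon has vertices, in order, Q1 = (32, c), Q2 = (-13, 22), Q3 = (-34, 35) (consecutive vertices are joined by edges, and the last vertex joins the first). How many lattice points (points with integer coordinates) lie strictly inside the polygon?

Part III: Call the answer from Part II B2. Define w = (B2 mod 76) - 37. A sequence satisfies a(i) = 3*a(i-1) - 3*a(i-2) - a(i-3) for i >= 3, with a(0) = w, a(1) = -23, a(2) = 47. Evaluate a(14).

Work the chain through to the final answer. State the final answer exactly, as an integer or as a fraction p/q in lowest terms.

Part I: remainder = value at the root: 7*(-11)^2 + 4*(-11)^1 - 5 = (847) + (-44) + (-5) = 798; answer 798
Part II: B1 = 798; c = 21; cross terms: (32*22 - -13*21)=977, (-13*35 - -34*22)=293, (-34*21 - 32*35)=-1834; twice the area = |-564| = 564; area = 282; boundary points = 1 + 1 + 2 = 4; strictly interior points = area - boundary/2 + 1 = 281; answer 281
Part III: B2 = 281; w = 16; a(3) = 3*(47) - 3*(-23) - 1*(16) = 194; iterating: a(3)=194, a(4)=464, a(5)=763, a(6)=703, a(7)=-644, a(8)=-4804, a(9)=-13183, a(10)=-24493, a(11)=-29126, a(12)=-716, a(13)=109723, a(14)=360443; answer 360443

360443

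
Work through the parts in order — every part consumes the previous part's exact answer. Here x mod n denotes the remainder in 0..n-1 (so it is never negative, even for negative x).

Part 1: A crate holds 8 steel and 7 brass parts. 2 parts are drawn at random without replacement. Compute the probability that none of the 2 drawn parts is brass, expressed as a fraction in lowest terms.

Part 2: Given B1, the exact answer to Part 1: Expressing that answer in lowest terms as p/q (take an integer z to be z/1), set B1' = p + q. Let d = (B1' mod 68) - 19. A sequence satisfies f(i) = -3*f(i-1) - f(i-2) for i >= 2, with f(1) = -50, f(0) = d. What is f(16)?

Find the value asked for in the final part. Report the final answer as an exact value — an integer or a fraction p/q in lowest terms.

Part 1: total draws C(15,2) = 105; favorable C(8,2) = 28; P = 4/15; answer 4/15
Part 2: B1 = 4/15; threaded value p + q = 19; d = 0; f(2) = -3*(-50) - 1*(0) = 150; iterating: f(2)=150, f(3)=-400, f(4)=1050, f(5)=-2750, f(6)=7200, f(7)=-18850, f(8)=49350, f(9)=-129200, f(10)=338250, f(11)=-885550, f(12)=2318400, f(13)=-6069650, f(14)=15890550, f(15)=-41602000, f(16)=108915450; answer 108915450

108915450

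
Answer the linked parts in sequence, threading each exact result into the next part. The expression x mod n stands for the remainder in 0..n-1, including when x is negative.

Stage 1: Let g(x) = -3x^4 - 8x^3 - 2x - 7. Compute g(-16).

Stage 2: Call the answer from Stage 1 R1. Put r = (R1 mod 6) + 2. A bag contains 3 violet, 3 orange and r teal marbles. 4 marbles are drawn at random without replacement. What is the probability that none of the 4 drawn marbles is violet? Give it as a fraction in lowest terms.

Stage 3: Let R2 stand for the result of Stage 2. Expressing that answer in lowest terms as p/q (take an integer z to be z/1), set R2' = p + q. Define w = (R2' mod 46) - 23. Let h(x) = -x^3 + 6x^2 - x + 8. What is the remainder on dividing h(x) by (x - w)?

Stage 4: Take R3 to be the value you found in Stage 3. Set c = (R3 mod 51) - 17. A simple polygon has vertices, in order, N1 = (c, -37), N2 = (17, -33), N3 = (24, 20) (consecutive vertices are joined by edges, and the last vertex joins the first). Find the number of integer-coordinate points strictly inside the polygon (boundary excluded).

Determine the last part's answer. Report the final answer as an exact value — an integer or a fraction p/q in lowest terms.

224

Stage 1: -3*(-16)^4 - 8*(-16)^3 - 2*(-16)^1 - 7 = (-196608) + (32768) + (32) + (-7) = -163815; answer -163815
Stage 2: R1 = -163815; r = 5; total draws C(11,4) = 330; favorable C(8,4) = 70; P = 7/33; answer 7/33
Stage 3: R2 = 7/33; threaded value p + q = 40; w = 17; remainder = value at the root: -1*(17)^3 + 6*(17)^2 - 1*(17)^1 + 8 = (-4913) + (1734) + (-17) + (8) = -3188; answer -3188
Stage 4: R3 = -3188; c = 8; cross terms: (8*-33 - 17*-37)=365, (17*20 - 24*-33)=1132, (24*-37 - 8*20)=-1048; twice the area = |449| = 449; area = 449/2; boundary points = 1 + 1 + 1 = 3; strictly interior points = area - boundary/2 + 1 = 224; answer 224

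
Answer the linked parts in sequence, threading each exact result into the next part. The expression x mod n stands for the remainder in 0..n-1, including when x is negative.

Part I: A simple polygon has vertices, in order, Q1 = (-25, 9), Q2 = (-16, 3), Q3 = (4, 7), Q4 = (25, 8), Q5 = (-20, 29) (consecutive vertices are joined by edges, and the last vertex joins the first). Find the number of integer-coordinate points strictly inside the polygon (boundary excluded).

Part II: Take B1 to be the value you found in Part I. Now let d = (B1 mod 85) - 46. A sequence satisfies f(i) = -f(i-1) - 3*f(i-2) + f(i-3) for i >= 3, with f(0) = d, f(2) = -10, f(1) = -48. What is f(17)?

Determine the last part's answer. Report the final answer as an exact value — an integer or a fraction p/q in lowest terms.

Part I: cross terms: (-25*3 - -16*9)=69, (-16*7 - 4*3)=-124, (4*8 - 25*7)=-143, (25*29 - -20*8)=885, (-20*9 - -25*29)=545; twice the area = |1232| = 1232; area = 616; boundary points = 3 + 4 + 1 + 3 + 5 = 16; strictly interior points = area - boundary/2 + 1 = 609; answer 609
Part II: B1 = 609; d = -32; f(3) = -1*(-10) - 3*(-48) + 1*(-32) = 122; iterating: f(3)=122, f(4)=-140, f(5)=-236, f(6)=778, f(7)=-210, f(8)=-2360, f(9)=3768, f(10)=3102, f(11)=-16766, f(12)=11228, f(13)=42172, f(14)=-92622, f(15)=-22666, f(16)=342704, f(17)=-367328; answer -367328

-367328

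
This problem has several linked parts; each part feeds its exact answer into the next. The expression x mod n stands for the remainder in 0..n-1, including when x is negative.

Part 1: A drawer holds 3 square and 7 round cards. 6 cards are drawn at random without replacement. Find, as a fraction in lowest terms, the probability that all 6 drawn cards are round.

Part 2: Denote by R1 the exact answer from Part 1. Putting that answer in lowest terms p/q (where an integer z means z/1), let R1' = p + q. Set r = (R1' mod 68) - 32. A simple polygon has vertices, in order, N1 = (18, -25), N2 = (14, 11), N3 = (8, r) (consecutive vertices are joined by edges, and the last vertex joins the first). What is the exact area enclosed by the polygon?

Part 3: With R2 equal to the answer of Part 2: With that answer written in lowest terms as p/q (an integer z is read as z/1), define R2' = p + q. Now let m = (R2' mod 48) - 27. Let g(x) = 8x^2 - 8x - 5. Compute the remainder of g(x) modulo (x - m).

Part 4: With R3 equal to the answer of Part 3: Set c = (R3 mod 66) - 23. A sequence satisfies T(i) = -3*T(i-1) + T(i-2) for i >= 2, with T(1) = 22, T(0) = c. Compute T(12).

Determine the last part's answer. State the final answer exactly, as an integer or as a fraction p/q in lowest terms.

Part 1: total draws C(10,6) = 210; favorable C(7,6) = 7; P = 1/30; answer 1/30
Part 2: R1 = 1/30; threaded value p + q = 31; r = -1; cross terms: (18*11 - 14*-25)=548, (14*-1 - 8*11)=-102, (8*-25 - 18*-1)=-182; twice the area = |264| = 264; area = 132; answer 132
Part 3: R2 = 132; threaded value p + q = 133; m = 10; remainder = value at the root: 8*(10)^2 - 8*(10)^1 - 5 = (800) + (-80) + (-5) = 715; answer 715
Part 4: R3 = 715; c = 32; T(2) = -3*(22) + 1*(32) = -34; iterating: T(2)=-34, T(3)=124, T(4)=-406, T(5)=1342, T(6)=-4432, T(7)=14638, T(8)=-48346, T(9)=159676, T(10)=-527374, T(11)=1741798, T(12)=-5752768; answer -5752768

-5752768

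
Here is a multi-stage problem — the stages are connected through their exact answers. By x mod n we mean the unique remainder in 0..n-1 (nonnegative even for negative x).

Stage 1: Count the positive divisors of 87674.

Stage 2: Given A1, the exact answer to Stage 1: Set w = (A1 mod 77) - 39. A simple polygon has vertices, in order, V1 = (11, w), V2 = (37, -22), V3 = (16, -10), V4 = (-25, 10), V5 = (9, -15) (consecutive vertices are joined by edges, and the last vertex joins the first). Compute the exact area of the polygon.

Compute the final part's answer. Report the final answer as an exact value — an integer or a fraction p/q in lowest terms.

484

Stage 1: 87674 = 2 * 59 * 743; number of divisors = (1+1) * (1+1) * (1+1) = 8; answer 8
Stage 2: A1 = 8; w = -31; cross terms: (11*-22 - 37*-31)=905, (37*-10 - 16*-22)=-18, (16*10 - -25*-10)=-90, (-25*-15 - 9*10)=285, (9*-31 - 11*-15)=-114; twice the area = |968| = 968; area = 484; answer 484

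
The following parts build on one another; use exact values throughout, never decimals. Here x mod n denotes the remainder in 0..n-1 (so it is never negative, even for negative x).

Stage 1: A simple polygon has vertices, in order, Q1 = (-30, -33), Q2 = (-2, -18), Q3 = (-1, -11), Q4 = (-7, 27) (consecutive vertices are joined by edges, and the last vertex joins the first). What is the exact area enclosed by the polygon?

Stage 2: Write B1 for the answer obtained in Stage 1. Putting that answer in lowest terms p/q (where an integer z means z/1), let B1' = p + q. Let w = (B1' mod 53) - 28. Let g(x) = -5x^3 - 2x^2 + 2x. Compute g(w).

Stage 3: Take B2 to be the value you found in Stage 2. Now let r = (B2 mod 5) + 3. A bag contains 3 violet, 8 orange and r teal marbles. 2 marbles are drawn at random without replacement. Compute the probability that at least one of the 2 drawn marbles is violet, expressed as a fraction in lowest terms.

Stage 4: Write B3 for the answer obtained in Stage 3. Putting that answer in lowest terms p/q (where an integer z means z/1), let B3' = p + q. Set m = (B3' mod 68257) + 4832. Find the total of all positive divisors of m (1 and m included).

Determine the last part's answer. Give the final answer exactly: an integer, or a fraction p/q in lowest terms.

7800

Stage 1: cross terms: (-30*-18 - -2*-33)=474, (-2*-11 - -1*-18)=4, (-1*27 - -7*-11)=-104, (-7*-33 - -30*27)=1041; twice the area = |1415| = 1415; area = 1415/2; answer 1415/2
Stage 2: B1 = 1415/2; threaded value p + q = 1417; w = 11; -5*(11)^3 - 2*(11)^2 + 2*(11)^1 = (-6655) + (-242) + (22) = -6875; answer -6875
Stage 3: B2 = -6875; r = 3; total draws C(14,2) = 91; complement C(11,2) = 55; favorable 91 - 55 = 36; P = 36/91; answer 36/91
Stage 4: B3 = 36/91; threaded value p + q = 127; m = 4959; 4959 = 3^2 * 19 * 29; sigma = (1 + 3 + 9) * (1 + 19) * (1 + 29) = 13 * 20 * 30 = 7800; answer 7800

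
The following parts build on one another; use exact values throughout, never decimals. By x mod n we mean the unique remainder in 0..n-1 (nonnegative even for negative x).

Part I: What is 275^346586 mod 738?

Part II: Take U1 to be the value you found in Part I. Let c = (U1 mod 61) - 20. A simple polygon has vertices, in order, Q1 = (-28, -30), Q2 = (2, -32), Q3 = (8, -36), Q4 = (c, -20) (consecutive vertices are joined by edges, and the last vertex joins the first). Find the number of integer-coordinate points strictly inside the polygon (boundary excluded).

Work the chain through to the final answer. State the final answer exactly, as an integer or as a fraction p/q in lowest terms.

287

Part I: squarings mod 738: 275^1=275, 275^2=349, 275^4=31, 275^8=223, 275^16=283, 275^32=385, 275^64=625, 275^128=223, 275^256=283, 275^512=385, 275^1024=625, 275^2048=223, 275^4096=283, 275^8192=385, 275^16384=625, 275^32768=223, 275^65536=283, 275^131072=385, 275^262144=625; 275^346586 = 275^2 * 275^8 * 275^16 * 275^64 * 275^128 * 275^256 * 275^2048 * 275^16384 * 275^65536 * 275^262144 = 169 (mod 738); answer 169
Part II: U1 = 169; c = 27; cross terms: (-28*-32 - 2*-30)=956, (2*-36 - 8*-32)=184, (8*-20 - 27*-36)=812, (27*-30 - -28*-20)=-1370; twice the area = |582| = 582; area = 291; boundary points = 2 + 2 + 1 + 5 = 10; strictly interior points = area - boundary/2 + 1 = 287; answer 287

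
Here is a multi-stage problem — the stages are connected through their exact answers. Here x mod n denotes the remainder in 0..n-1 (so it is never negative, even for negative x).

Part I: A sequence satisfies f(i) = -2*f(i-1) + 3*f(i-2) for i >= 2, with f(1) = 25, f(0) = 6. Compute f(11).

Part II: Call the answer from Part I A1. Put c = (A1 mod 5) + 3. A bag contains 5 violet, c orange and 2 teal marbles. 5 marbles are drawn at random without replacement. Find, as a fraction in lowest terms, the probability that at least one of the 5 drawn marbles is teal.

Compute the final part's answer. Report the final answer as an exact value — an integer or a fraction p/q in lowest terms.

55/91

Part I: f(2) = -2*(25) + 3*(6) = -32; iterating: f(2)=-32, f(3)=139, f(4)=-374, f(5)=1165, f(6)=-3452, f(7)=10399, f(8)=-31154, f(9)=93505, f(10)=-280472, f(11)=841459; answer 841459
Part II: A1 = 841459; c = 7; total draws C(14,5) = 2002; complement C(12,5) = 792; favorable 2002 - 792 = 1210; P = 55/91; answer 55/91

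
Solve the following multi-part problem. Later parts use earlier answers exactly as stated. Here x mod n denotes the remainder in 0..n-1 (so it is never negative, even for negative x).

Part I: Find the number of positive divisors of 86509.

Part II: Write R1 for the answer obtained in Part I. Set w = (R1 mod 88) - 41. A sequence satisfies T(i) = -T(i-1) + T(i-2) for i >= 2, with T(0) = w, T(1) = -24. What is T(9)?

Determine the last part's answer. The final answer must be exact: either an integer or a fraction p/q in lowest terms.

3

Part I: 86509 is prime, so its only divisors are 1 and 86509; count = 2; answer 2
Part II: R1 = 2; w = -39; T(2) = -1*(-24) + 1*(-39) = -15; iterating: T(2)=-15, T(3)=-9, T(4)=-6, T(5)=-3, T(6)=-3, T(7)=0, T(8)=-3, T(9)=3; answer 3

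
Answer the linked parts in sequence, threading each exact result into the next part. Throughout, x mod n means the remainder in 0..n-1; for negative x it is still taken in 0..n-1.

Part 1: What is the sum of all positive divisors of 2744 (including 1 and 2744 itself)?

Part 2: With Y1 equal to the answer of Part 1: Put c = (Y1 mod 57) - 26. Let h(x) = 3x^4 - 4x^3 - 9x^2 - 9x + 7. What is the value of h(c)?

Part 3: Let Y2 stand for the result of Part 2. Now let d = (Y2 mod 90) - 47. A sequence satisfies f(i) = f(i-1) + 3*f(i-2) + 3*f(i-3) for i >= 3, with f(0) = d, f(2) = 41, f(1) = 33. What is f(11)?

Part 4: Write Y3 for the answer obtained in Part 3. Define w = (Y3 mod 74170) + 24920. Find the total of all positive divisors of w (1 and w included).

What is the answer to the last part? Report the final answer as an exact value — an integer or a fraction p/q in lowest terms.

79908

Part 1: 2744 = 2^3 * 7^3; sigma = (1 + 2 + 4 + 8) * (1 + 7 + 49 + 343) = 15 * 400 = 6000; answer 6000
Part 2: Y1 = 6000; c = -11; 3*(-11)^4 - 4*(-11)^3 - 9*(-11)^2 - 9*(-11)^1 + 7 = (43923) + (5324) + (-1089) + (99) + (7) = 48264; answer 48264
Part 3: Y2 = 48264; d = -23; f(3) = 1*(41) + 3*(33) + 3*(-23) = 71; iterating: f(3)=71, f(4)=293, f(5)=629, f(6)=1721, f(7)=4487, f(8)=11537, f(9)=30161, f(10)=78233, f(11)=203327; answer 203327
Part 4: Y3 = 203327; w = 79907; 79907 is prime, so its only divisors are 1 and 79907; sigma = 1 + 79907 = 79908; answer 79908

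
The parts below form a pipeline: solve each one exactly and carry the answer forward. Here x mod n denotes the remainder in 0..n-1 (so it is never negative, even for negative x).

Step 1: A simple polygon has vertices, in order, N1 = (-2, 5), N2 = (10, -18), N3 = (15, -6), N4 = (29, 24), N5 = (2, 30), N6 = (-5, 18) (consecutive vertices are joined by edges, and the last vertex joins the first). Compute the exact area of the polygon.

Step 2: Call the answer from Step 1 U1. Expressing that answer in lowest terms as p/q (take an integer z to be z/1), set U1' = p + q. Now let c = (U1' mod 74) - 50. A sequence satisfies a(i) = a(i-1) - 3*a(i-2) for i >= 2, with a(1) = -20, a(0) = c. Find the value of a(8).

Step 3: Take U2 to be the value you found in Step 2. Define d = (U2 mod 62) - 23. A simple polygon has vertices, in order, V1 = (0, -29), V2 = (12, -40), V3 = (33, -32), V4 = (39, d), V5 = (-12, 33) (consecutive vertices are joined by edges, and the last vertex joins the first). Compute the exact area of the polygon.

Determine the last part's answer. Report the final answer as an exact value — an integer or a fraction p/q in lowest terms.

Step 1: cross terms: (-2*-18 - 10*5)=-14, (10*-6 - 15*-18)=210, (15*24 - 29*-6)=534, (29*30 - 2*24)=822, (2*18 - -5*30)=186, (-5*5 - -2*18)=11; twice the area = |1749| = 1749; area = 1749/2; answer 1749/2
Step 2: U1 = 1749/2; threaded value p + q = 1751; c = -1; a(2) = 1*(-20) - 3*(-1) = -17; iterating: a(2)=-17, a(3)=43, a(4)=94, a(5)=-35, a(6)=-317, a(7)=-212, a(8)=739; answer 739
Step 3: U2 = 739; d = 34; cross terms: (0*-40 - 12*-29)=348, (12*-32 - 33*-40)=936, (33*34 - 39*-32)=2370, (39*33 - -12*34)=1695, (-12*-29 - 0*33)=348; twice the area = |5697| = 5697; area = 5697/2; answer 5697/2

5697/2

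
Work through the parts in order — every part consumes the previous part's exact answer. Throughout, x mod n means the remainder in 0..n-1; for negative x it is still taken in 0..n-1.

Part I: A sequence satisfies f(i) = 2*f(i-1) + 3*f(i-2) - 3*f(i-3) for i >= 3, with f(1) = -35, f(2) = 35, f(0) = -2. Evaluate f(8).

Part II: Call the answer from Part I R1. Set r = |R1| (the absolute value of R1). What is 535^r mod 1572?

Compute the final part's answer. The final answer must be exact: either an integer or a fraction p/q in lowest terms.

763

Part I: f(3) = 2*(35) + 3*(-35) - 3*(-2) = -29; iterating: f(3)=-29, f(4)=152, f(5)=112, f(6)=767, f(7)=1414, f(8)=4793; answer 4793
Part II: R1 = 4793; r = 4793; squarings mod 1572: 535^1=535, 535^2=121, 535^4=493, 535^8=961, 535^16=757, 535^32=841, 535^64=1453, 535^128=13, 535^256=169, 535^512=265, 535^1024=1057, 535^2048=1129, 535^4096=1321; 535^4793 = 535^1 * 535^8 * 535^16 * 535^32 * 535^128 * 535^512 * 535^4096 = 763 (mod 1572); answer 763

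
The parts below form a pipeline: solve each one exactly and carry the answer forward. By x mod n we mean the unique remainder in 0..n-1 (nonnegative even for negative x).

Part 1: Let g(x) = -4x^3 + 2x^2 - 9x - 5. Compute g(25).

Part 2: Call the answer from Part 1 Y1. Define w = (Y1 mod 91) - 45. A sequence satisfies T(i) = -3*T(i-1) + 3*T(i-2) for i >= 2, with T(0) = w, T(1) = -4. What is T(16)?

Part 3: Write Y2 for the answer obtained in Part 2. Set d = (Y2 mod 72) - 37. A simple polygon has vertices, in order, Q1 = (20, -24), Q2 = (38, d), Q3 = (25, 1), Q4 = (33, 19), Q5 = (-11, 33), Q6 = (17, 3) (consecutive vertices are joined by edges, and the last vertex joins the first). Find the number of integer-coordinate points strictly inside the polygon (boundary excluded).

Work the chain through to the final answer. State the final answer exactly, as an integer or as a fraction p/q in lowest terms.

902

Part 1: -4*(25)^3 + 2*(25)^2 - 9*(25)^1 - 5 = (-62500) + (1250) + (-225) + (-5) = -61480; answer -61480
Part 2: Y1 = -61480; w = -9; T(2) = -3*(-4) + 3*(-9) = -15; iterating: T(2)=-15, T(3)=33, T(4)=-144, T(5)=531, T(6)=-2025, T(7)=7668, T(8)=-29079, T(9)=110241, T(10)=-417960, T(11)=1584603, T(12)=-6007689, T(13)=22776876, T(14)=-86353695, T(15)=327391713, T(16)=-1241236224; answer -1241236224
Part 3: Y2 = -1241236224; d = -37; cross terms: (20*-37 - 38*-24)=172, (38*1 - 25*-37)=963, (25*19 - 33*1)=442, (33*33 - -11*19)=1298, (-11*3 - 17*33)=-594, (17*-24 - 20*3)=-468; twice the area = |1813| = 1813; area = 1813/2; boundary points = 1 + 1 + 2 + 2 + 2 + 3 = 11; strictly interior points = area - boundary/2 + 1 = 902; answer 902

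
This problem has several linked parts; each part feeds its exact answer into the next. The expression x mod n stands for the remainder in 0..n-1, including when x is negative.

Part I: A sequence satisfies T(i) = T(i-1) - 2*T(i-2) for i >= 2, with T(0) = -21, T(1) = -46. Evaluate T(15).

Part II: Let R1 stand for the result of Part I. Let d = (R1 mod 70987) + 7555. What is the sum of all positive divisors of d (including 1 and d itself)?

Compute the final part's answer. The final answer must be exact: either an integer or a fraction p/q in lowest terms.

Part I: T(2) = 1*(-46) - 2*(-21) = -4; iterating: T(2)=-4, T(3)=88, T(4)=96, T(5)=-80, T(6)=-272, T(7)=-112, T(8)=432, T(9)=656, T(10)=-208, T(11)=-1520, T(12)=-1104, T(13)=1936, T(14)=4144, T(15)=272; answer 272
Part II: R1 = 272; d = 7827; 7827 = 3 * 2609; sigma = (1 + 3) * (1 + 2609) = 4 * 2610 = 10440; answer 10440

10440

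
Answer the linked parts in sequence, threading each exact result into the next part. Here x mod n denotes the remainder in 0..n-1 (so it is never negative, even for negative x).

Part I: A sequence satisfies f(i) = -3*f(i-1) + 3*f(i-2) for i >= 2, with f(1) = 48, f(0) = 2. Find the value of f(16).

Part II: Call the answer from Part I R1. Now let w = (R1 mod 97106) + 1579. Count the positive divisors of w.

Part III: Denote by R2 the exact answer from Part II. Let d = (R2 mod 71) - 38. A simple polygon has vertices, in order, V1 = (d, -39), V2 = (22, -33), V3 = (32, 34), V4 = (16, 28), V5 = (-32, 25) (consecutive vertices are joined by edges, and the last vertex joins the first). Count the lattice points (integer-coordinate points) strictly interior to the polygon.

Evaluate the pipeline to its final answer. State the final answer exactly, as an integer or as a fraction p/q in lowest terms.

Part I: f(2) = -3*(48) + 3*(2) = -138; iterating: f(2)=-138, f(3)=558, f(4)=-2088, f(5)=7938, f(6)=-30078, f(7)=114048, f(8)=-432378, f(9)=1639278, f(10)=-6214968, f(11)=23562738, f(12)=-89333118, f(13)=338687568, f(14)=-1284062058, f(15)=4868248878, f(16)=-18456932808; answer -18456932808
Part II: R1 = -18456932808; w = 6191; 6191 = 41 * 151; number of divisors = (1+1) * (1+1) = 4; answer 4
Part III: R2 = 4; d = -34; cross terms: (-34*-33 - 22*-39)=1980, (22*34 - 32*-33)=1804, (32*28 - 16*34)=352, (16*25 - -32*28)=1296, (-32*-39 - -34*25)=2098; twice the area = |7530| = 7530; area = 3765; boundary points = 2 + 1 + 2 + 3 + 2 = 10; strictly interior points = area - boundary/2 + 1 = 3761; answer 3761

3761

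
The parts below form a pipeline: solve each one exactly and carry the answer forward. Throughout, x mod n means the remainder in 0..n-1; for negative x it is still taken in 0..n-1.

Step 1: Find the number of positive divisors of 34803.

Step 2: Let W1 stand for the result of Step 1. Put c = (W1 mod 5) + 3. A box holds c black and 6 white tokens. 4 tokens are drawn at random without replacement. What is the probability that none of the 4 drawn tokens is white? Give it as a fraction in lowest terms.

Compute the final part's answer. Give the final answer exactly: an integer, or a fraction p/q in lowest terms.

1/33

Step 1: 34803 = 3^3 * 1289; number of divisors = (3+1) * (1+1) = 8; answer 8
Step 2: W1 = 8; c = 6; total draws C(12,4) = 495; favorable C(6,4) = 15; P = 1/33; answer 1/33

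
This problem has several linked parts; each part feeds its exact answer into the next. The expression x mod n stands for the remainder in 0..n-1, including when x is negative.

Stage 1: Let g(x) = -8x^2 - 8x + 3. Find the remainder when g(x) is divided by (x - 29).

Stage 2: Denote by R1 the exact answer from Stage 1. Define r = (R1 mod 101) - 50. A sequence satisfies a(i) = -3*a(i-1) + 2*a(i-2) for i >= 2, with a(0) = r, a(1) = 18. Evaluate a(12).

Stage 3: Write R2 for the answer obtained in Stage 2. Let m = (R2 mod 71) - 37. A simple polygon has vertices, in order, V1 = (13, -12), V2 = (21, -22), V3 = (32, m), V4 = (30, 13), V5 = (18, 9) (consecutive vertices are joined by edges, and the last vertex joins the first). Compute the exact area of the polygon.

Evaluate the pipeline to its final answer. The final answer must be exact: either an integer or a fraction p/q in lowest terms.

915/2

Stage 1: remainder = value at the root: -8*(29)^2 - 8*(29)^1 + 3 = (-6728) + (-232) + (3) = -6957; answer -6957
Stage 2: R1 = -6957; r = -38; a(2) = -3*(18) + 2*(-38) = -130; iterating: a(2)=-130, a(3)=426, a(4)=-1538, a(5)=5466, a(6)=-19474, a(7)=69354, a(8)=-247010, a(9)=879738, a(10)=-3133234, a(11)=11159178, a(12)=-39744002; answer -39744002
Stage 3: R2 = -39744002; m = -14; cross terms: (13*-22 - 21*-12)=-34, (21*-14 - 32*-22)=410, (32*13 - 30*-14)=836, (30*9 - 18*13)=36, (18*-12 - 13*9)=-333; twice the area = |915| = 915; area = 915/2; answer 915/2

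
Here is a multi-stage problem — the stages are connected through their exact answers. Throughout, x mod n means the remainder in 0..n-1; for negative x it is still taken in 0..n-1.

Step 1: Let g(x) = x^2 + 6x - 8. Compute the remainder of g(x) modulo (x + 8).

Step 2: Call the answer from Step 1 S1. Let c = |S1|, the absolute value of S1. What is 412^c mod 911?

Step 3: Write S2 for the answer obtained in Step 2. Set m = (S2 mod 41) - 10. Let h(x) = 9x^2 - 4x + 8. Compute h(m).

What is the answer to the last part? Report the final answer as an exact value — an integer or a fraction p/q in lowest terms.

6461

Step 1: remainder = value at the root: 1*(-8)^2 + 6*(-8)^1 - 8 = (64) + (-48) + (-8) = 8; answer 8
Step 2: S1 = 8; c = 8; squarings mod 911: 412^1=412, 412^2=298, 412^4=437, 412^8=570; 412^8 = 412^8 = 570 (mod 911); answer 570
Step 3: S2 = 570; m = 27; 9*(27)^2 - 4*(27)^1 + 8 = (6561) + (-108) + (8) = 6461; answer 6461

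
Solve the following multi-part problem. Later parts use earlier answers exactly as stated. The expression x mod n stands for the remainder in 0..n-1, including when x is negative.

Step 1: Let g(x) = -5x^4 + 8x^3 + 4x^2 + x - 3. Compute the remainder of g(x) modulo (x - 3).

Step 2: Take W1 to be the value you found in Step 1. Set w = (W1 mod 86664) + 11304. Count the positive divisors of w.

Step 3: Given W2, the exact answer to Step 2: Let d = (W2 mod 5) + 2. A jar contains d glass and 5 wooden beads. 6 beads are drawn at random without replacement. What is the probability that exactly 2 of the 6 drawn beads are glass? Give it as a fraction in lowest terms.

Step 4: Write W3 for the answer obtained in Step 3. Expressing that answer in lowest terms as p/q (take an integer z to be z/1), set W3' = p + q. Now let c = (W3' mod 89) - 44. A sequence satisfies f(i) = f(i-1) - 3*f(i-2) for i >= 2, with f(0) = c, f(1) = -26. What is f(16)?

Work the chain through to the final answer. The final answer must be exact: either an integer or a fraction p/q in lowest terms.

Step 1: remainder = value at the root: -5*(3)^4 + 8*(3)^3 + 4*(3)^2 + 1*(3)^1 - 3 = (-405) + (216) + (36) + (3) + (-3) = -153; answer -153
Step 2: W1 = -153; w = 97815; 97815 = 3 * 5 * 6521; number of divisors = (1+1) * (1+1) * (1+1) = 8; answer 8
Step 3: W2 = 8; d = 5; total draws C(10,6) = 210; favorable C(5,2)*C(5,4) = 50; P = 5/21; answer 5/21
Step 4: W3 = 5/21; threaded value p + q = 26; c = -18; f(2) = 1*(-26) - 3*(-18) = 28; iterating: f(2)=28, f(3)=106, f(4)=22, f(5)=-296, f(6)=-362, f(7)=526, f(8)=1612, f(9)=34, f(10)=-4802, f(11)=-4904, f(12)=9502, f(13)=24214, f(14)=-4292, f(15)=-76934, f(16)=-64058; answer -64058

-64058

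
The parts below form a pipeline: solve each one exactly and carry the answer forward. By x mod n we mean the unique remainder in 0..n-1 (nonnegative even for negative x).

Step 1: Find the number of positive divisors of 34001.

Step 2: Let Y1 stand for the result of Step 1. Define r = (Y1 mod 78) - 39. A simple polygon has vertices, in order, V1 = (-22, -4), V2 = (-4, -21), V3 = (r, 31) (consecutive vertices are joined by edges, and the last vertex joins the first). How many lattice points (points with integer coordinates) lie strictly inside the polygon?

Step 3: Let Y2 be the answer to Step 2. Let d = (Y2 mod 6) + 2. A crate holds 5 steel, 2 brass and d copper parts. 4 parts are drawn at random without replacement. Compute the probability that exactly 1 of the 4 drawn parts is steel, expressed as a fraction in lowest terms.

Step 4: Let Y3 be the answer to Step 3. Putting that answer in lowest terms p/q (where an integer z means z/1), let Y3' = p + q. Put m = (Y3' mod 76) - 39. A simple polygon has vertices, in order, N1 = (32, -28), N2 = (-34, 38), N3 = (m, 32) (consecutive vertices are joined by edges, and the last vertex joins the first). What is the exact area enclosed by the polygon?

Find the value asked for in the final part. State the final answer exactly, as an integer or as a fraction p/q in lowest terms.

1320

Step 1: 34001 = 11^2 * 281; number of divisors = (2+1) * (1+1) = 6; answer 6
Step 2: Y1 = 6; r = -33; cross terms: (-22*-21 - -4*-4)=446, (-4*31 - -33*-21)=-817, (-33*-4 - -22*31)=814; twice the area = |443| = 443; area = 443/2; boundary points = 1 + 1 + 1 = 3; strictly interior points = area - boundary/2 + 1 = 221; answer 221
Step 3: Y2 = 221; d = 7; total draws C(14,4) = 1001; favorable C(5,1)*C(9,3) = 420; P = 60/143; answer 60/143
Step 4: Y3 = 60/143; threaded value p + q = 203; m = 12; cross terms: (32*38 - -34*-28)=264, (-34*32 - 12*38)=-1544, (12*-28 - 32*32)=-1360; twice the area = |-2640| = 2640; area = 1320; answer 1320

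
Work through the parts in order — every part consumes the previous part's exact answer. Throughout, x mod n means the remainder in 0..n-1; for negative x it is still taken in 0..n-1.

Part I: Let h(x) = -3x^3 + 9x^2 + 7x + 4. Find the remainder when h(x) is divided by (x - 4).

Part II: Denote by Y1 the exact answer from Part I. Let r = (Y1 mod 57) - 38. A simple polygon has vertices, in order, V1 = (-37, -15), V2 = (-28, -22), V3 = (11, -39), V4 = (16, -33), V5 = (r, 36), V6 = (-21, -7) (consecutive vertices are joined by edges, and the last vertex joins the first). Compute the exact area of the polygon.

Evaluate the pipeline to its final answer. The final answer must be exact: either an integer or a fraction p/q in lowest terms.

Part I: remainder = value at the root: -3*(4)^3 + 9*(4)^2 + 7*(4)^1 + 4 = (-192) + (144) + (28) + (4) = -16; answer -16
Part II: Y1 = -16; r = 3; cross terms: (-37*-22 - -28*-15)=394, (-28*-39 - 11*-22)=1334, (11*-33 - 16*-39)=261, (16*36 - 3*-33)=675, (3*-7 - -21*36)=735, (-21*-15 - -37*-7)=56; twice the area = |3455| = 3455; area = 3455/2; answer 3455/2

3455/2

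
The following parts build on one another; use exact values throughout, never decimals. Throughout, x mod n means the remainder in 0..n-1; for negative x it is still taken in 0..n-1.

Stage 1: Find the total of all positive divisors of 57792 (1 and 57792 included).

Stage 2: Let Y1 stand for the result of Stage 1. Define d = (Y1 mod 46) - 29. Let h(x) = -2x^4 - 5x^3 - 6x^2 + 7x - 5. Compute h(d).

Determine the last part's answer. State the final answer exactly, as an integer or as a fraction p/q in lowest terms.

-85835

Stage 1: 57792 = 2^6 * 3 * 7 * 43; sigma = (1 + 2 + 4 + 8 + 16 + 32 + 64) * (1 + 3) * (1 + 7) * (1 + 43) = 127 * 4 * 8 * 44 = 178816; answer 178816
Stage 2: Y1 = 178816; d = -15; -2*(-15)^4 - 5*(-15)^3 - 6*(-15)^2 + 7*(-15)^1 - 5 = (-101250) + (16875) + (-1350) + (-105) + (-5) = -85835; answer -85835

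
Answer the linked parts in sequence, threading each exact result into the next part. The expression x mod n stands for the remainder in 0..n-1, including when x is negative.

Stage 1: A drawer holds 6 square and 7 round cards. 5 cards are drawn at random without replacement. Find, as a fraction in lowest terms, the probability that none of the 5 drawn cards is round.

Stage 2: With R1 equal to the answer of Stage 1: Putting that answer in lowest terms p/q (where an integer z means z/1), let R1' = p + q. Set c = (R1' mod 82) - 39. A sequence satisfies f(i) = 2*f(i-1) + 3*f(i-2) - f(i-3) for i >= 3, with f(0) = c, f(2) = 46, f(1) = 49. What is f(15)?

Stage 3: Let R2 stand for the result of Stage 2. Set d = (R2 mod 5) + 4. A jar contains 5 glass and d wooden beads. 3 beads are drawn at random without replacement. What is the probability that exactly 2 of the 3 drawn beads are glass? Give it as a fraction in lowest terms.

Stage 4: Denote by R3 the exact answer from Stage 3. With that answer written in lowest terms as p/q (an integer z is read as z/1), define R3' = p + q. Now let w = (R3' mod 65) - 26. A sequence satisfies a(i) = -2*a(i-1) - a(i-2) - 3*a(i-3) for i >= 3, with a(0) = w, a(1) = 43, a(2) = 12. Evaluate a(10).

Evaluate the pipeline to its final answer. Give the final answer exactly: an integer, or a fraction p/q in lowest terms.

Stage 1: total draws C(13,5) = 1287; favorable C(6,5) = 6; P = 2/429; answer 2/429
Stage 2: R1 = 2/429; threaded value p + q = 431; c = -18; f(3) = 2*(46) + 3*(49) - 1*(-18) = 257; iterating: f(3)=257, f(4)=603, f(5)=1931, f(6)=5414, f(7)=16018, f(8)=46347, f(9)=135334, f(10)=393691, f(11)=1147037, f(12)=3339813, f(13)=9727046, f(14)=28326494, f(15)=82494313; answer 82494313
Stage 3: R2 = 82494313; d = 7; total draws C(12,3) = 220; favorable C(5,2)*C(7,1) = 70; P = 7/22; answer 7/22
Stage 4: R3 = 7/22; threaded value p + q = 29; w = 3; a(3) = -2*(12) - 1*(43) - 3*(3) = -76; iterating: a(3)=-76, a(4)=11, a(5)=18, a(6)=181, a(7)=-413, a(8)=591, a(9)=-1312, a(10)=3272; answer 3272

3272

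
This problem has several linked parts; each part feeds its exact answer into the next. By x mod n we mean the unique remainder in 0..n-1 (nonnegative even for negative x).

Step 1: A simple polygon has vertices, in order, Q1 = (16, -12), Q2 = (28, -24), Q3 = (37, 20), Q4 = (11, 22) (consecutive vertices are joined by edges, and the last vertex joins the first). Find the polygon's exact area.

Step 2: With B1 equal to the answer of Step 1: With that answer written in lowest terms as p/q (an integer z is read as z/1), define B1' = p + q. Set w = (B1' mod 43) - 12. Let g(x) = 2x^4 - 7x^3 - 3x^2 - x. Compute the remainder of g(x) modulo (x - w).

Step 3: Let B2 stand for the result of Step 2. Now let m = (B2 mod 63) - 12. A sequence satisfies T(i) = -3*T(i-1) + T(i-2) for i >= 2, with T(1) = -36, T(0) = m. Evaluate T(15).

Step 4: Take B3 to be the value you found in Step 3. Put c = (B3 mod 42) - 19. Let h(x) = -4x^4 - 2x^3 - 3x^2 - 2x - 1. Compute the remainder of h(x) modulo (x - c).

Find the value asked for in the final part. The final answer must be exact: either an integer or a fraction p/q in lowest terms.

Step 1: cross terms: (16*-24 - 28*-12)=-48, (28*20 - 37*-24)=1448, (37*22 - 11*20)=594, (11*-12 - 16*22)=-484; twice the area = |1510| = 1510; area = 755; answer 755
Step 2: B1 = 755; threaded value p + q = 756; w = 13; remainder = value at the root: 2*(13)^4 - 7*(13)^3 - 3*(13)^2 - 1*(13)^1 = (57122) + (-15379) + (-507) + (-13) = 41223; answer 41223
Step 3: B2 = 41223; m = 9; T(2) = -3*(-36) + 1*(9) = 117; iterating: T(2)=117, T(3)=-387, T(4)=1278, T(5)=-4221, T(6)=13941, T(7)=-46044, T(8)=152073, T(9)=-502263, T(10)=1658862, T(11)=-5478849, T(12)=18095409, T(13)=-59765076, T(14)=197390637, T(15)=-651936987; answer -651936987
Step 4: B3 = -651936987; c = 14; remainder = value at the root: -4*(14)^4 - 2*(14)^3 - 3*(14)^2 - 2*(14)^1 - 1 = (-153664) + (-5488) + (-588) + (-28) + (-1) = -159769; answer -159769

-159769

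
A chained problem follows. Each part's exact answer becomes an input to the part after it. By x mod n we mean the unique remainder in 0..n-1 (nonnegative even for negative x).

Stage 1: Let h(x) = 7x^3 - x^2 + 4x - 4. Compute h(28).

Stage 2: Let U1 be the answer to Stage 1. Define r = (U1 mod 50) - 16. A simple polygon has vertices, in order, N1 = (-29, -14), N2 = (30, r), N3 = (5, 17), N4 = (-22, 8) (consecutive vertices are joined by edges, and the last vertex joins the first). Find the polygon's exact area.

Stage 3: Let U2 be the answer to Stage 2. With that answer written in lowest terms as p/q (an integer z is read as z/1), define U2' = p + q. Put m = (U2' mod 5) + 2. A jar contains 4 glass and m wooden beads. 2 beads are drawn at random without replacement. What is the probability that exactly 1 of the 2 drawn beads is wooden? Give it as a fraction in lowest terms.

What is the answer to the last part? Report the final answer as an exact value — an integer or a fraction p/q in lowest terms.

Stage 1: 7*(28)^3 - 1*(28)^2 + 4*(28)^1 - 4 = (153664) + (-784) + (112) + (-4) = 152988; answer 152988
Stage 2: U1 = 152988; r = 22; cross terms: (-29*22 - 30*-14)=-218, (30*17 - 5*22)=400, (5*8 - -22*17)=414, (-22*-14 - -29*8)=540; twice the area = |1136| = 1136; area = 568; answer 568
Stage 3: U2 = 568; threaded value p + q = 569; m = 6; total draws C(10,2) = 45; favorable C(6,1)*C(4,1) = 24; P = 8/15; answer 8/15

8/15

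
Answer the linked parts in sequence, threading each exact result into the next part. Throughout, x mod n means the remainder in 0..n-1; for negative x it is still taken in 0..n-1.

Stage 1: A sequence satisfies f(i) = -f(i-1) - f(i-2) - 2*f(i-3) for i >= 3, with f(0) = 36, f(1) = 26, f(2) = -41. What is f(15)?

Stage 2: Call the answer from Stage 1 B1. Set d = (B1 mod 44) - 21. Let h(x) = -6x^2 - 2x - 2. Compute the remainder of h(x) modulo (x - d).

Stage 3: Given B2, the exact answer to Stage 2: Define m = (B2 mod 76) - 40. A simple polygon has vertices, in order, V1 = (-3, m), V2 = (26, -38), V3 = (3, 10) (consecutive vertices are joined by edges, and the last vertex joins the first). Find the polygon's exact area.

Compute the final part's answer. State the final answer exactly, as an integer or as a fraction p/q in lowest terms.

Stage 1: f(3) = -1*(-41) - 1*(26) - 2*(36) = -57; iterating: f(3)=-57, f(4)=46, f(5)=93, f(6)=-25, f(7)=-160, f(8)=-1, f(9)=211, f(10)=110, f(11)=-319, f(12)=-213, f(13)=312, f(14)=539, f(15)=-425; answer -425
Stage 2: B1 = -425; d = -6; remainder = value at the root: -6*(-6)^2 - 2*(-6)^1 - 2 = (-216) + (12) + (-2) = -206; answer -206
Stage 3: B2 = -206; m = -18; cross terms: (-3*-38 - 26*-18)=582, (26*10 - 3*-38)=374, (3*-18 - -3*10)=-24; twice the area = |932| = 932; area = 466; answer 466

466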